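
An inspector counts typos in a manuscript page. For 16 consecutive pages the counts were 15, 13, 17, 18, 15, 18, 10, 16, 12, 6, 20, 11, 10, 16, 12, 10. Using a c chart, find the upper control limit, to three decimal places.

c̄ = (15 + 13 + 17 + 18 + 15 + 18 + 10 + 16 + 12 + 6 + 20 + 11 + 10 + 16 + 12 + 10) / 16 = 219 / 16 = 13.6875
UCL = c̄ + 3√c̄ = 13.6875 + 3 × √13.6875 = 13.6875 + 3 × 3.6997 = 24.7865

24.786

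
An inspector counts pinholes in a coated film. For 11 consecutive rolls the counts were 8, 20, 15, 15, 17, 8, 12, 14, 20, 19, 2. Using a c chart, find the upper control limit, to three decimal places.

24.715

c̄ = (8 + 20 + 15 + 15 + 17 + 8 + 12 + 14 + 20 + 19 + 2) / 11 = 150 / 11 = 13.6364
UCL = c̄ + 3√c̄ = 13.6364 + 3 × √13.6364 = 13.6364 + 3 × 3.6927 = 24.7146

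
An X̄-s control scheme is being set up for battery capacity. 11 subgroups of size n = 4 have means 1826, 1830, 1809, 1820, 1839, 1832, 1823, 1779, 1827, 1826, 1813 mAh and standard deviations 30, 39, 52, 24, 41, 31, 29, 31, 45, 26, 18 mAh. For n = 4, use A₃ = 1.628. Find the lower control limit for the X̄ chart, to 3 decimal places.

1766.196

X̄̄ = (1826 + 1830 + 1809 + 1820 + 1839 + 1832 + 1823 + 1779 + 1827 + 1826 + 1813) / 11 = 1820.3636
s̄ = (30 + 39 + 52 + 24 + 41 + 31 + 29 + 31 + 45 + 26 + 18) / 11 = 33.2727
LCL = X̄̄ − A₃·s̄ = 1820.3636 − 1.628 × 33.2727 = 1766.1956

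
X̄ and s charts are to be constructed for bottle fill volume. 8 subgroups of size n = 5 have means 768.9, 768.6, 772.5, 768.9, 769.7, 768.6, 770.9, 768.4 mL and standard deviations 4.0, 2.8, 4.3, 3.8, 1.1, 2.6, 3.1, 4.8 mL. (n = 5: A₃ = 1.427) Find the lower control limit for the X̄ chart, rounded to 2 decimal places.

X̄̄ = (768.9 + 768.6 + 772.5 + 768.9 + 769.7 + 768.6 + 770.9 + 768.4) / 8 = 769.5625
s̄ = (4.0 + 2.8 + 4.3 + 3.8 + 1.1 + 2.6 + 3.1 + 4.8) / 8 = 3.3125
LCL = X̄̄ − A₃·s̄ = 769.5625 − 1.427 × 3.3125 = 764.8356

764.84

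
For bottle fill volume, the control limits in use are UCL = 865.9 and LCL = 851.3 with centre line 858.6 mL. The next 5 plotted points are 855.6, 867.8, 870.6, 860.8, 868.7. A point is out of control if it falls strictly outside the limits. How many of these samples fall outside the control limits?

3

Compare each point to [851.3, 865.9]: sample 2 = 867.8 > UCL; sample 3 = 870.6 > UCL; sample 5 = 868.7 > UCL.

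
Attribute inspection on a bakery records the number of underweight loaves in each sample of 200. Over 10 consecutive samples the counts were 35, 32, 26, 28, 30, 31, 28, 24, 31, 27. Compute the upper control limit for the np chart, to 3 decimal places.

44.181

p̄ = Σdᵢ / (k·n) = 292 / (10 × 200) = 0.14600
UCL = np̄ + 3·√(np̄(1−p̄)) = 29.2000 + 3 × √(29.2000×0.85400) = 29.2000 + 3 × 4.9937 = 44.1810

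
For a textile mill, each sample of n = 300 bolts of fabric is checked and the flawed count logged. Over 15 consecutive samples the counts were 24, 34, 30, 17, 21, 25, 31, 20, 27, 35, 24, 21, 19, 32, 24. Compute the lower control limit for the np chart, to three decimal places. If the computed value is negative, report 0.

11.083

p̄ = Σdᵢ / (k·n) = 384 / (15 × 300) = 0.08533
LCL = np̄ − 3·√(np̄(1−p̄)) = 25.6000 − 3 × 4.8390 = 11.0831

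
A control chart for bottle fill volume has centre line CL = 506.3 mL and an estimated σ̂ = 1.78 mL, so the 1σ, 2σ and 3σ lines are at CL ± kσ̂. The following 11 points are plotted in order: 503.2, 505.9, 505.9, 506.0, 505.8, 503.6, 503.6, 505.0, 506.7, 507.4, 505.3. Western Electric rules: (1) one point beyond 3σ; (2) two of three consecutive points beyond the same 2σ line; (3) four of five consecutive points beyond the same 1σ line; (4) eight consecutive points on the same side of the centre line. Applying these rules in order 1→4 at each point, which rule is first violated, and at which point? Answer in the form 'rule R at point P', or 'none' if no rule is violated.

rule 4 at point 8

Zone of each point (C = within 1σ̂, B = 1σ̂–2σ̂, A = 2σ̂–3σ̂, * = beyond 3σ̂; sign = side of CL): 1:-B, 2:-C, 3:-C, 4:-C, 5:-C, 6:-B, 7:-B, 8:-C, 9:+C, 10:+C, 11:-C
Rule 4 (eight consecutive points on the same side of the centre line) is satisfied at point 8.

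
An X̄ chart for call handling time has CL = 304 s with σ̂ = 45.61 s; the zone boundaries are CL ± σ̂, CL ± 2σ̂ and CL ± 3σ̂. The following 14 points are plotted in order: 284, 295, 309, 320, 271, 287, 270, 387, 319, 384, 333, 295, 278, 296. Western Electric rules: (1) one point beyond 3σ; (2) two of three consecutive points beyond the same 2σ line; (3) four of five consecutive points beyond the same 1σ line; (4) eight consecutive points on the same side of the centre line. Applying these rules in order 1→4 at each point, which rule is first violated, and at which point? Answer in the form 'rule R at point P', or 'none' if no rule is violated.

none

Zone of each point (C = within 1σ̂, B = 1σ̂–2σ̂, A = 2σ̂–3σ̂, * = beyond 3σ̂; sign = side of CL): 1:-C, 2:-C, 3:+C, 4:+C, 5:-C, 6:-C, 7:-C, 8:+B, 9:+C, 10:+B, 11:+C, 12:-C, 13:-C, 14:-C
No rule fires across all 14 points.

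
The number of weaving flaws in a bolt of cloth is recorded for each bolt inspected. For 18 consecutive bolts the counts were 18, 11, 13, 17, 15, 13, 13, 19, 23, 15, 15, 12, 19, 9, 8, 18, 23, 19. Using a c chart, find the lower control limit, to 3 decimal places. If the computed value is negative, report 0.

c̄ = (18 + 11 + 13 + 17 + 15 + 13 + 13 + 19 + 23 + 15 + 15 + 12 + 19 + 9 + 8 + 18 + 23 + 19) / 18 = 280 / 18 = 15.5556
LCL = c̄ − 3√c̄ = 15.5556 − 3 × 3.9441 = 3.7234

3.723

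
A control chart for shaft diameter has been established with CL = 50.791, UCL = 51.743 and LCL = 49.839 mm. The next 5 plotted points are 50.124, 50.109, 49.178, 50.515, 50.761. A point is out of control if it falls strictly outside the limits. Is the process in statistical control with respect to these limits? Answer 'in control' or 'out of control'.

out of control

Compare each point to [49.839, 51.743]: sample 3 = 49.178 < LCL.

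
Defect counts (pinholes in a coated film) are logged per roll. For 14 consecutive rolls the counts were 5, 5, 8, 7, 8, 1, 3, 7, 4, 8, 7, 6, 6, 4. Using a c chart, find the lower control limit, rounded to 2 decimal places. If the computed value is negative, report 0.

c̄ = (5 + 5 + 8 + 7 + 8 + 1 + 3 + 7 + 4 + 8 + 7 + 6 + 6 + 4) / 14 = 79 / 14 = 5.6429
LCL = c̄ − 3√c̄ = 5.6429 − 3 × 2.3755 = -1.4836 → 0 (cannot be negative)

0.00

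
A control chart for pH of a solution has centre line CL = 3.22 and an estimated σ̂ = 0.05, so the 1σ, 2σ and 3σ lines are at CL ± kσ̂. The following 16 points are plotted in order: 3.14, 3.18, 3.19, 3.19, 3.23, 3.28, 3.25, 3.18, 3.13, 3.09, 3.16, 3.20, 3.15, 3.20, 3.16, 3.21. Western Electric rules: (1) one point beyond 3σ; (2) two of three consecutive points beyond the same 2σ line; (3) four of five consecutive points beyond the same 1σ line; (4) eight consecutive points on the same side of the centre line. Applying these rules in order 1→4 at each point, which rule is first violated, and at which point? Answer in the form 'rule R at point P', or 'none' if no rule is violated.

Zone of each point (C = within 1σ̂, B = 1σ̂–2σ̂, A = 2σ̂–3σ̂, * = beyond 3σ̂; sign = side of CL): 1:-B, 2:-C, 3:-C, 4:-C, 5:+C, 6:+B, 7:+C, 8:-C, 9:-B, 10:-A, 11:-B, 12:-C, 13:-B, 14:-C, 15:-B, 16:-C
Rule 3 (four of five consecutive points beyond the same 1σ limit) is satisfied at point 13.

rule 3 at point 13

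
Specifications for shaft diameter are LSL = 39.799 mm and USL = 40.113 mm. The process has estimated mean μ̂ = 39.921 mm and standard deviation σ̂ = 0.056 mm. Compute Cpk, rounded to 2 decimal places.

Cpu = (USL − μ̂) / (3σ̂) = (40.113 − 39.921) / (3 × 0.056) = 1.1429; Cpl = (μ̂ − LSL) / (3σ̂) = (39.921 − 39.799) / (3 × 0.056) = 0.7262; Cpk = min(Cpu, Cpl) = 0.7262

0.73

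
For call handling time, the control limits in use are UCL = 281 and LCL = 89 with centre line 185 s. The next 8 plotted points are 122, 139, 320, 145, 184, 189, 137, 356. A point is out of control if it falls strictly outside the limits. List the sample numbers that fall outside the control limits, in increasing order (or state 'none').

3, 8

Compare each point to [89, 281]: sample 3 = 320 > UCL; sample 8 = 356 > UCL.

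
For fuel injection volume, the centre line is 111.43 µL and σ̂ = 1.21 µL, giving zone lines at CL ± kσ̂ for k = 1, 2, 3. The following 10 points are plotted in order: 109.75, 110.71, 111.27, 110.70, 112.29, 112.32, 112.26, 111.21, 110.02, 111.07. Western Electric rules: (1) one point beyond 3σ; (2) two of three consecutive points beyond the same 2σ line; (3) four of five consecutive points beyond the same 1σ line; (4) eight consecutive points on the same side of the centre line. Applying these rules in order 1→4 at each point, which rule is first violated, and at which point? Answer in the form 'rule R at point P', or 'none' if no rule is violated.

Zone of each point (C = within 1σ̂, B = 1σ̂–2σ̂, A = 2σ̂–3σ̂, * = beyond 3σ̂; sign = side of CL): 1:-B, 2:-C, 3:-C, 4:-C, 5:+C, 6:+C, 7:+C, 8:-C, 9:-B, 10:-C
No rule fires across all 10 points.

none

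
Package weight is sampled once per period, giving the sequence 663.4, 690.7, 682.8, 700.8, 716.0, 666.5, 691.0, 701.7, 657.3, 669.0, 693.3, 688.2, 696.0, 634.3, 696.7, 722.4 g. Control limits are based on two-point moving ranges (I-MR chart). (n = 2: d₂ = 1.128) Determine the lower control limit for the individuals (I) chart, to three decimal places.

X̄ = (663.4 + 690.7 + 682.8 + 700.8 + 716.0 + 666.5 + 691.0 + 701.7 + 657.3 + 669.0 + 693.3 + 688.2 + 696.0 + 634.3 + 696.7 + 722.4) / 16 = 685.6313
Moving ranges: 27.3, 7.9, 18.0, 15.2, 49.5, 24.5, 10.7, 44.4, 11.7, 24.3, 5.1, 7.8, 61.7, 62.4, 25.7; M̄R̄ = 396.2000 / 15 = 26.4133
LCL = X̄ − 3·M̄R̄/d₂ = 685.6313 − 3 × 26.4133 / 1.128 = 615.3830

615.383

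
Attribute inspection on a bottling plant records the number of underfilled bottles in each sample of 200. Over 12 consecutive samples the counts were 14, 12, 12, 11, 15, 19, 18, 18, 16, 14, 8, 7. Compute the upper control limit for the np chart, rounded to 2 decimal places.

24.37

p̄ = Σdᵢ / (k·n) = 164 / (12 × 200) = 0.06833
UCL = np̄ + 3·√(np̄(1−p̄)) = 13.6667 + 3 × √(13.6667×0.93167) = 13.6667 + 3 × 3.5683 = 24.3716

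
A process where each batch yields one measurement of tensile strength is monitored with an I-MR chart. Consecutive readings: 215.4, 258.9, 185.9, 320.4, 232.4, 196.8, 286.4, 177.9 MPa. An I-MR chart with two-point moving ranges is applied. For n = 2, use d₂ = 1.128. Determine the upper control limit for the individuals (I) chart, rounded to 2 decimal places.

X̄ = (215.4 + 258.9 + 185.9 + 320.4 + 232.4 + 196.8 + 286.4 + 177.9) / 8 = 234.2625
Moving ranges: 43.5, 73.0, 134.5, 88.0, 35.6, 89.6, 108.5; M̄R̄ = 572.7000 / 7 = 81.8143
UCL = X̄ + 3·M̄R̄/d₂ = 234.2625 + 3 × 81.8143 / 1.128 = 451.8537

451.85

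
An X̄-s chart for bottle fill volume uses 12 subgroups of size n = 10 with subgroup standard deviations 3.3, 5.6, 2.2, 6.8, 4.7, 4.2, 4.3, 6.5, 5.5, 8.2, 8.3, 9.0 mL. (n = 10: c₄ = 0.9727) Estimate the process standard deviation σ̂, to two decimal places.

s̄ = (3.3 + 5.6 + 2.2 + 6.8 + 4.7 + 4.2 + 4.3 + 6.5 + 5.5 + 8.2 + 8.3 + 9.0) / 12 = 5.7167
σ̂ = s̄ / c₄ = 5.7167 / 0.9727 = 5.8771

5.88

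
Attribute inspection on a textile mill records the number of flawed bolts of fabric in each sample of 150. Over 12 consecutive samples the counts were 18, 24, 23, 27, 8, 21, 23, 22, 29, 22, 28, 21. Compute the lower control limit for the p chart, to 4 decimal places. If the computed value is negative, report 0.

p̄ = Σdᵢ / (k·n) = 266 / (12 × 150) = 0.14778
LCL = p̄ − 3·√(p̄(1−p̄)/n) = 0.14778 − 3 × 0.02898 = 0.06085

0.0609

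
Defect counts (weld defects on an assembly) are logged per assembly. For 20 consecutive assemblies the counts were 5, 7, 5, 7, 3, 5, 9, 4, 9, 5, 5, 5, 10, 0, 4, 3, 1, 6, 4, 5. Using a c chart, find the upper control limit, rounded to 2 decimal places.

11.87

c̄ = (5 + 7 + 5 + 7 + 3 + 5 + 9 + 4 + 9 + 5 + 5 + 5 + 10 + 0 + 4 + 3 + 1 + 6 + 4 + 5) / 20 = 102 / 20 = 5.1000
UCL = c̄ + 3√c̄ = 5.1000 + 3 × √5.1000 = 5.1000 + 3 × 2.2583 = 11.8750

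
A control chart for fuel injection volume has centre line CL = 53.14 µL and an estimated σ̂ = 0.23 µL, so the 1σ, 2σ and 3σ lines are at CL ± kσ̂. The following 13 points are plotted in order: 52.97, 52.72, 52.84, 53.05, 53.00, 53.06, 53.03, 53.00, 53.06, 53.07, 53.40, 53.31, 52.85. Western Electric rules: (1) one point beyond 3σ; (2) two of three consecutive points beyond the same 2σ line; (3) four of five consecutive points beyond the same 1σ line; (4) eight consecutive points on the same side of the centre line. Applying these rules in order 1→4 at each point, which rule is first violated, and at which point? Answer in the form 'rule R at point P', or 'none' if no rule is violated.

Zone of each point (C = within 1σ̂, B = 1σ̂–2σ̂, A = 2σ̂–3σ̂, * = beyond 3σ̂; sign = side of CL): 1:-C, 2:-B, 3:-B, 4:-C, 5:-C, 6:-C, 7:-C, 8:-C, 9:-C, 10:-C, 11:+B, 12:+C, 13:-B
Rule 4 (eight consecutive points on the same side of the centre line) is satisfied at point 8.

rule 4 at point 8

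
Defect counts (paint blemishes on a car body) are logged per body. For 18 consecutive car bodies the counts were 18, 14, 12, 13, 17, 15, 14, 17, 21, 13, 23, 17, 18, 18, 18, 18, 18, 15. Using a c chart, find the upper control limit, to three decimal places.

28.838

c̄ = (18 + 14 + 12 + 13 + 17 + 15 + 14 + 17 + 21 + 13 + 23 + 17 + 18 + 18 + 18 + 18 + 18 + 15) / 18 = 299 / 18 = 16.6111
UCL = c̄ + 3√c̄ = 16.6111 + 3 × √16.6111 = 16.6111 + 3 × 4.0757 = 28.8381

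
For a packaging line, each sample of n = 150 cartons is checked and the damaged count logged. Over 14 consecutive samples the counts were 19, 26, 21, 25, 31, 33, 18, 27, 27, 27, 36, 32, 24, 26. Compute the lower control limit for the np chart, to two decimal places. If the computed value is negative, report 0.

p̄ = Σdᵢ / (k·n) = 372 / (14 × 150) = 0.17714
LCL = np̄ − 3·√(np̄(1−p̄)) = 26.5714 − 3 × 4.6759 = 12.5436

12.54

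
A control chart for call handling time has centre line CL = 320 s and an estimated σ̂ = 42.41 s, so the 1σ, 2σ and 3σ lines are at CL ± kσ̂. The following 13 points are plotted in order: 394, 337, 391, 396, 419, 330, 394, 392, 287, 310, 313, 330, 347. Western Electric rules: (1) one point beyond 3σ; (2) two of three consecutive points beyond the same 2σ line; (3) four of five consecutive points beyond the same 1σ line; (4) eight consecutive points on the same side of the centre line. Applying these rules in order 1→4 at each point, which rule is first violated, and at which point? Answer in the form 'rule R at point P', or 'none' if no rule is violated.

Zone of each point (C = within 1σ̂, B = 1σ̂–2σ̂, A = 2σ̂–3σ̂, * = beyond 3σ̂; sign = side of CL): 1:+B, 2:+C, 3:+B, 4:+B, 5:+A, 6:+C, 7:+B, 8:+B, 9:-C, 10:-C, 11:-C, 12:+C, 13:+C
Rule 3 (four of five consecutive points beyond the same 1σ limit) is satisfied at point 5.

rule 3 at point 5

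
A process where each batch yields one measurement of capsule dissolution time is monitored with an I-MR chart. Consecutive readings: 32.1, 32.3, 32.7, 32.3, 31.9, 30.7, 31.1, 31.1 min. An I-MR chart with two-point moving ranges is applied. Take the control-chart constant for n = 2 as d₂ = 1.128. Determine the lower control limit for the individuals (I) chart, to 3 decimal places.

X̄ = (32.1 + 32.3 + 32.7 + 32.3 + 31.9 + 30.7 + 31.1 + 31.1) / 8 = 31.7750
Moving ranges: 0.2, 0.4, 0.4, 0.4, 1.2, 0.4, 0.0; M̄R̄ = 3.0000 / 7 = 0.4286
LCL = X̄ − 3·M̄R̄/d₂ = 31.7750 − 3 × 0.4286 / 1.128 = 30.6352

30.635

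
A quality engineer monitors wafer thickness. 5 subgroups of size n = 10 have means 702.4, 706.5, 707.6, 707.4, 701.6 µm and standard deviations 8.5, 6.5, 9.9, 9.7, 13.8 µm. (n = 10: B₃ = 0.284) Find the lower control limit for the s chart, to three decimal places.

s̄ = (8.5 + 6.5 + 9.9 + 9.7 + 13.8) / 5 = 9.6800
LCL_s = B₃·s̄ = 0.284 × 9.6800 = 2.7491

2.749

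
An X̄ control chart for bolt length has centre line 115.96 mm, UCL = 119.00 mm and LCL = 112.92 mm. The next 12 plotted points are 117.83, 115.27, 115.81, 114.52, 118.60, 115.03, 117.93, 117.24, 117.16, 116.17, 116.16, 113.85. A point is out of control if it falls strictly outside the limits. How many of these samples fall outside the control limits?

All 12 points lie within [112.92, 119.00].

0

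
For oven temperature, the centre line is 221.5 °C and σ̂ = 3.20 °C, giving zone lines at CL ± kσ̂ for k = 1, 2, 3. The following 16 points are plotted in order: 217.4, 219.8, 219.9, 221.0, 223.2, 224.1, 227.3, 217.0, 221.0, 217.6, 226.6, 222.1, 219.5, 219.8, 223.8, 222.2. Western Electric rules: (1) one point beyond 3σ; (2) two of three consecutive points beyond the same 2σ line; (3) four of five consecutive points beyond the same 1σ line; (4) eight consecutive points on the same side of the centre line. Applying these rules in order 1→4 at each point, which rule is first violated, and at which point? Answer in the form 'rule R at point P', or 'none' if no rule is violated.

none

Zone of each point (C = within 1σ̂, B = 1σ̂–2σ̂, A = 2σ̂–3σ̂, * = beyond 3σ̂; sign = side of CL): 1:-B, 2:-C, 3:-C, 4:-C, 5:+C, 6:+C, 7:+B, 8:-B, 9:-C, 10:-B, 11:+B, 12:+C, 13:-C, 14:-C, 15:+C, 16:+C
No rule fires across all 16 points.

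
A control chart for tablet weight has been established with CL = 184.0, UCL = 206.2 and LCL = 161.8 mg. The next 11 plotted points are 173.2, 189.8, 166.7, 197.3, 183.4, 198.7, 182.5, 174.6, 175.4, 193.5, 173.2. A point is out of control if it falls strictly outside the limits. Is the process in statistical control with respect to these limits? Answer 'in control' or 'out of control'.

in control

All 11 points lie within [161.8, 206.2].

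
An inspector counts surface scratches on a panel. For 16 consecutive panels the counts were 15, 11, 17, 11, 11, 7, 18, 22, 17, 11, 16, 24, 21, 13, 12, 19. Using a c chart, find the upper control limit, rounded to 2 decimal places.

c̄ = (15 + 11 + 17 + 11 + 11 + 7 + 18 + 22 + 17 + 11 + 16 + 24 + 21 + 13 + 12 + 19) / 16 = 245 / 16 = 15.3125
UCL = c̄ + 3√c̄ = 15.3125 + 3 × √15.3125 = 15.3125 + 3 × 3.9131 = 27.0519

27.05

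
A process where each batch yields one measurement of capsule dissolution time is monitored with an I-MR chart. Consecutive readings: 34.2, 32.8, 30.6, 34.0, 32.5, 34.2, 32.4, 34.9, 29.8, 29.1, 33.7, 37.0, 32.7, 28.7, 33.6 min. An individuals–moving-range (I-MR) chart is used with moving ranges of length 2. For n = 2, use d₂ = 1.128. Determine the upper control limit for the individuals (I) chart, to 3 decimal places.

40.545

X̄ = (34.2 + 32.8 + 30.6 + 34.0 + 32.5 + 34.2 + 32.4 + 34.9 + 29.8 + 29.1 + 33.7 + 37.0 + 32.7 + 28.7 + 33.6) / 15 = 32.6800
Moving ranges: 1.4, 2.2, 3.4, 1.5, 1.7, 1.8, 2.5, 5.1, 0.7, 4.6, 3.3, 4.3, 4.0, 4.9; M̄R̄ = 41.4000 / 14 = 2.9571
UCL = X̄ + 3·M̄R̄/d₂ = 32.6800 + 3 × 2.9571 / 1.128 = 40.5447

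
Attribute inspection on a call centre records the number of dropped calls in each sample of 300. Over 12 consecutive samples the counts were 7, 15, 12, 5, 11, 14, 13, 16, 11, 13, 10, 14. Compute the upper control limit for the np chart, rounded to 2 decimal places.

21.83

p̄ = Σdᵢ / (k·n) = 141 / (12 × 300) = 0.03917
UCL = np̄ + 3·√(np̄(1−p̄)) = 11.7500 + 3 × √(11.7500×0.96083) = 11.7500 + 3 × 3.3600 = 21.8301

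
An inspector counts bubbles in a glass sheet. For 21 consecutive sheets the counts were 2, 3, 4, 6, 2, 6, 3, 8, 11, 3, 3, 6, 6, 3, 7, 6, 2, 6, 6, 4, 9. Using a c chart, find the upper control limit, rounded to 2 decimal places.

c̄ = (2 + 3 + 4 + 6 + 2 + 6 + 3 + 8 + 11 + 3 + 3 + 6 + 6 + 3 + 7 + 6 + 2 + 6 + 6 + 4 + 9) / 21 = 106 / 21 = 5.0476
UCL = c̄ + 3√c̄ = 5.0476 + 3 × √5.0476 = 5.0476 + 3 × 2.2467 = 11.7877

11.79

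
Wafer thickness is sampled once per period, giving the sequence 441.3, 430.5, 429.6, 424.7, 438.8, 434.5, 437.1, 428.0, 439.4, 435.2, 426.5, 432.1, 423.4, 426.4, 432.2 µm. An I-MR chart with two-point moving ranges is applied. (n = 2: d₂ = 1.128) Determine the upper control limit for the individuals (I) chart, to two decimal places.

449.86

X̄ = (441.3 + 430.5 + 429.6 + 424.7 + 438.8 + 434.5 + 437.1 + 428.0 + 439.4 + 435.2 + 426.5 + 432.1 + 423.4 + 426.4 + 432.2) / 15 = 431.9800
Moving ranges: 10.8, 0.9, 4.9, 14.1, 4.3, 2.6, 9.1, 11.4, 4.2, 8.7, 5.6, 8.7, 3.0, 5.8; M̄R̄ = 94.1000 / 14 = 6.7214
UCL = X̄ + 3·M̄R̄/d₂ = 431.9800 + 3 × 6.7214 / 1.128 = 449.8561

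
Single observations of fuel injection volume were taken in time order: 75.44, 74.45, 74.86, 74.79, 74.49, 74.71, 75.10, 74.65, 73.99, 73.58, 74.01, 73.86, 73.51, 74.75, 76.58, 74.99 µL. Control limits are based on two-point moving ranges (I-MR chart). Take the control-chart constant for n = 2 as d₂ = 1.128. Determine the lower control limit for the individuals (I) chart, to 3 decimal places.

X̄ = (75.44 + 74.45 + 74.86 + 74.79 + 74.49 + 74.71 + 75.10 + 74.65 + 73.99 + 73.58 + 74.01 + 73.86 + 73.51 + 74.75 + 76.58 + 74.99) / 16 = 74.6100
Moving ranges: 0.99, 0.41, 0.07, 0.30, 0.22, 0.39, 0.45, 0.66, 0.41, 0.43, 0.15, 0.35, 1.24, 1.83, 1.59; M̄R̄ = 9.4900 / 15 = 0.6327
LCL = X̄ − 3·M̄R̄/d₂ = 74.6100 − 3 × 0.6327 / 1.128 = 72.9274

72.927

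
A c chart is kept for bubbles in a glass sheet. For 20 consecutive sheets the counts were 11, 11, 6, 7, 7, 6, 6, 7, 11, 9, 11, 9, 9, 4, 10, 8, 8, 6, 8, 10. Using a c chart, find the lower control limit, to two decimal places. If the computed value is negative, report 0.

0.00

c̄ = (11 + 11 + 6 + 7 + 7 + 6 + 6 + 7 + 11 + 9 + 11 + 9 + 9 + 4 + 10 + 8 + 8 + 6 + 8 + 10) / 20 = 164 / 20 = 8.2000
LCL = c̄ − 3√c̄ = 8.2000 − 3 × 2.8636 = -0.3907 → 0 (cannot be negative)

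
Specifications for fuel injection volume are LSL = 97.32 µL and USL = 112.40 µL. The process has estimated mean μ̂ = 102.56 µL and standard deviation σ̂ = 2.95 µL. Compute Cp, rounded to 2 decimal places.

Cp = (USL − LSL) / (6σ̂) = (112.40 − 97.32) / (6 × 2.95) = 15.0800 / 17.7000 = 0.8520

0.85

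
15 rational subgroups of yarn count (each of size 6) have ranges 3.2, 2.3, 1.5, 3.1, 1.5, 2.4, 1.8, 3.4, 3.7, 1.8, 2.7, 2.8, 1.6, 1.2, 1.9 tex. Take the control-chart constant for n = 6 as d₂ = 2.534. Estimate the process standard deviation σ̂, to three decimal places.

0.918

R̄ = (3.2 + 2.3 + 1.5 + 3.1 + 1.5 + 2.4 + 1.8 + 3.4 + 3.7 + 1.8 + 2.7 + 2.8 + 1.6 + 1.2 + 1.9) / 15 = 2.3267
σ̂ = R̄ / d₂ = 2.3267 / 2.534 = 0.9182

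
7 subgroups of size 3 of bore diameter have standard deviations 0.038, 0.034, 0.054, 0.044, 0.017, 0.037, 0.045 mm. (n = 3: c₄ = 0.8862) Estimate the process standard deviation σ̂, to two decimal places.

0.04

s̄ = (0.038 + 0.034 + 0.054 + 0.044 + 0.017 + 0.037 + 0.045) / 7 = 0.0384
σ̂ = s̄ / c₄ = 0.0384 / 0.8862 = 0.0434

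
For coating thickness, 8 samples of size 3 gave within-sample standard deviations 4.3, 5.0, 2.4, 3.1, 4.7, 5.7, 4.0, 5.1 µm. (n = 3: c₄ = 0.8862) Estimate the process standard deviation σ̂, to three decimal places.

s̄ = (4.3 + 5.0 + 2.4 + 3.1 + 4.7 + 5.7 + 4.0 + 5.1) / 8 = 4.2875
σ̂ = s̄ / c₄ = 4.2875 / 0.8862 = 4.8381

4.838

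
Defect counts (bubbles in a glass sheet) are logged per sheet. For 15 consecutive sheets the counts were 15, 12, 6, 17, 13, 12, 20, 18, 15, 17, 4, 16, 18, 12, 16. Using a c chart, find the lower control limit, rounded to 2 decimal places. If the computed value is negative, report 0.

c̄ = (15 + 12 + 6 + 17 + 13 + 12 + 20 + 18 + 15 + 17 + 4 + 16 + 18 + 12 + 16) / 15 = 211 / 15 = 14.0667
LCL = c̄ − 3√c̄ = 14.0667 − 3 × 3.7506 = 2.8150

2.82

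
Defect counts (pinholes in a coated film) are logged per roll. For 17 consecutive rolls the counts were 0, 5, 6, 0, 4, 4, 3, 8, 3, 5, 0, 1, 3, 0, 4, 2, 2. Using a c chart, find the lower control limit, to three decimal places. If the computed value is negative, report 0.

0.000

c̄ = (0 + 5 + 6 + 0 + 4 + 4 + 3 + 8 + 3 + 5 + 0 + 1 + 3 + 0 + 4 + 2 + 2) / 17 = 50 / 17 = 2.9412
LCL = c̄ − 3√c̄ = 2.9412 − 3 × 1.7150 = -2.2038 → 0 (cannot be negative)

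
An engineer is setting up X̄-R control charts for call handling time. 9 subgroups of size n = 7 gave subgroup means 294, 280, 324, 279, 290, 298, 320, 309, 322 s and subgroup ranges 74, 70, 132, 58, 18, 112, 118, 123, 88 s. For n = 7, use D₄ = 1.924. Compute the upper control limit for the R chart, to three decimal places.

169.526

R̄ = (74 + 70 + 132 + 58 + 18 + 112 + 118 + 123 + 88) / 9 = 793.0000 / 9 = 88.1111
UCL_R = D₄·R̄ = 1.924 × 88.1111 = 169.5258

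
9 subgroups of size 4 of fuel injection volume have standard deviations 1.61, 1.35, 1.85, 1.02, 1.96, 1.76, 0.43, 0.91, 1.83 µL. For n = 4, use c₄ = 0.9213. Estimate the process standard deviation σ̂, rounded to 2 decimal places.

1.53

s̄ = (1.61 + 1.35 + 1.85 + 1.02 + 1.96 + 1.76 + 0.43 + 0.91 + 1.83) / 9 = 1.4133
σ̂ = s̄ / c₄ = 1.4133 / 0.9213 = 1.5341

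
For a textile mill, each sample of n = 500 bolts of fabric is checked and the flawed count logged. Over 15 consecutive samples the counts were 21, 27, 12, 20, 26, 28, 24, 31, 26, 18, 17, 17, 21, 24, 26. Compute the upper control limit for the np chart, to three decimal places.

36.450

p̄ = Σdᵢ / (k·n) = 338 / (15 × 500) = 0.04507
UCL = np̄ + 3·√(np̄(1−p̄)) = 22.5333 + 3 × √(22.5333×0.95493) = 22.5333 + 3 × 4.6387 = 36.4495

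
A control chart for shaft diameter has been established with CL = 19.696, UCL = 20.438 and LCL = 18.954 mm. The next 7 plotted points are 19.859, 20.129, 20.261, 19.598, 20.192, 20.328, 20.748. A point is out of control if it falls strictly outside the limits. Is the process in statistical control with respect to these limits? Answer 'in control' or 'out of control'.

out of control

Compare each point to [18.954, 20.438]: sample 7 = 20.748 > UCL.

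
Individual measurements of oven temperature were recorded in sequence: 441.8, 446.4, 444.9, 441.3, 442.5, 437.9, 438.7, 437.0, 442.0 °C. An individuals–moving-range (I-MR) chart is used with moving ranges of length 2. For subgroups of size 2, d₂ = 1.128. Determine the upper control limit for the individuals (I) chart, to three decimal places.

X̄ = (441.8 + 446.4 + 444.9 + 441.3 + 442.5 + 437.9 + 438.7 + 437.0 + 442.0) / 9 = 441.3889
Moving ranges: 4.6, 1.5, 3.6, 1.2, 4.6, 0.8, 1.7, 5.0; M̄R̄ = 23.0000 / 8 = 2.8750
UCL = X̄ + 3·M̄R̄/d₂ = 441.3889 + 3 × 2.8750 / 1.128 = 449.0352

449.035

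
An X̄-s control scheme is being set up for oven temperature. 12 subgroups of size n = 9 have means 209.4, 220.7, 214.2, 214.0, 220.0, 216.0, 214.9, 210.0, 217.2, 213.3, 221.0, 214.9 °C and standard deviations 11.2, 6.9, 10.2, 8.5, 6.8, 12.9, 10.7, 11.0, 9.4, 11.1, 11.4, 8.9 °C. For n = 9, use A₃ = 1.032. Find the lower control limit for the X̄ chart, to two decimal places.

X̄̄ = (209.4 + 220.7 + 214.2 + 214.0 + 220.0 + 216.0 + 214.9 + 210.0 + 217.2 + 213.3 + 221.0 + 214.9) / 12 = 215.4667
s̄ = (11.2 + 6.9 + 10.2 + 8.5 + 6.8 + 12.9 + 10.7 + 11.0 + 9.4 + 11.1 + 11.4 + 8.9) / 12 = 9.9167
LCL = X̄̄ − A₃·s̄ = 215.4667 − 1.032 × 9.9167 = 205.2327

205.23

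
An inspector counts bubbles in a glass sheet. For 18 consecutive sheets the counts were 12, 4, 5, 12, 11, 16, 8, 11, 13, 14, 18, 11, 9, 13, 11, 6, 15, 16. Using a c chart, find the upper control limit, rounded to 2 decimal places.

21.51

c̄ = (12 + 4 + 5 + 12 + 11 + 16 + 8 + 11 + 13 + 14 + 18 + 11 + 9 + 13 + 11 + 6 + 15 + 16) / 18 = 205 / 18 = 11.3889
UCL = c̄ + 3√c̄ = 11.3889 + 3 × √11.3889 = 11.3889 + 3 × 3.3747 = 21.5131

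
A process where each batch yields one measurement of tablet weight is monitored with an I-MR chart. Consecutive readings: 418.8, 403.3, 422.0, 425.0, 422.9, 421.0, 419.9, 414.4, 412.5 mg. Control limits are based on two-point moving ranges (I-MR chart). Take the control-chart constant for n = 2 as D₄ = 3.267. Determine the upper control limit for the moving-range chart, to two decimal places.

Moving ranges: 15.5, 18.7, 3.0, 2.1, 1.9, 1.1, 5.5, 1.9; M̄R̄ = 49.7000 / 8 = 6.2125
UCL_MR = D₄·M̄R̄ = 3.267 × 6.2125 = 20.2962

20.30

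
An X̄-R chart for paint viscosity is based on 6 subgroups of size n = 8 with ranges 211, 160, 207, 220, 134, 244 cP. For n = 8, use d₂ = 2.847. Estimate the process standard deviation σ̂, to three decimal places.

68.844

R̄ = (211 + 160 + 207 + 220 + 134 + 244) / 6 = 196.0000
σ̂ = R̄ / d₂ = 196.0000 / 2.847 = 68.8444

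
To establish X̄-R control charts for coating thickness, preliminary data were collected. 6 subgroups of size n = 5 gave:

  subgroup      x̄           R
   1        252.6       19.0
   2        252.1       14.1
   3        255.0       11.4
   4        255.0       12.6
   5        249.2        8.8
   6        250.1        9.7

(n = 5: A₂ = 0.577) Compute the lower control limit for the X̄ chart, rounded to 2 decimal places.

245.06

X̄̄ = (252.6 + 252.1 + 255.0 + 255.0 + 249.2 + 250.1) / 6 = 1514.0000 / 6 = 252.3333
R̄ = (19.0 + 14.1 + 11.4 + 12.6 + 8.8 + 9.7) / 6 = 75.6000 / 6 = 12.6000
LCL = X̄̄ − A₂·R̄ = 252.3333 − 0.577 × 12.6000 = 245.0631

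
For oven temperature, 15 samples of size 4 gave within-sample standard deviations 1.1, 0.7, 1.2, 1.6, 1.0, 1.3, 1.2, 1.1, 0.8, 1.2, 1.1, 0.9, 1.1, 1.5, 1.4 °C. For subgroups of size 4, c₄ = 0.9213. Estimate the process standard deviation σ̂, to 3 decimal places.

s̄ = (1.1 + 0.7 + 1.2 + 1.6 + 1.0 + 1.3 + 1.2 + 1.1 + 0.8 + 1.2 + 1.1 + 0.9 + 1.1 + 1.5 + 1.4) / 15 = 1.1467
σ̂ = s̄ / c₄ = 1.1467 / 0.9213 = 1.2446

1.245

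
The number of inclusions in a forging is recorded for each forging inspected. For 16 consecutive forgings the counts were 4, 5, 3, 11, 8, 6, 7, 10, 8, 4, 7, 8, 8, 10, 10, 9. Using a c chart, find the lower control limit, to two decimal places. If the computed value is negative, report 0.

c̄ = (4 + 5 + 3 + 11 + 8 + 6 + 7 + 10 + 8 + 4 + 7 + 8 + 8 + 10 + 10 + 9) / 16 = 118 / 16 = 7.3750
LCL = c̄ − 3√c̄ = 7.3750 − 3 × 2.7157 = -0.7721 → 0 (cannot be negative)

0.00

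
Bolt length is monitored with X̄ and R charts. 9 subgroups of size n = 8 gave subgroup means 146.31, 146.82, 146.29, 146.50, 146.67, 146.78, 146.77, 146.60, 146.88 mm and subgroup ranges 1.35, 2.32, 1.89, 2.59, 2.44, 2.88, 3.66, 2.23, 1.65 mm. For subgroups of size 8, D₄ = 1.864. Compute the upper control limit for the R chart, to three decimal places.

4.351

R̄ = (1.35 + 2.32 + 1.89 + 2.59 + 2.44 + 2.88 + 3.66 + 2.23 + 1.65) / 9 = 21.0100 / 9 = 2.3344
UCL_R = D₄·R̄ = 1.864 × 2.3344 = 4.3514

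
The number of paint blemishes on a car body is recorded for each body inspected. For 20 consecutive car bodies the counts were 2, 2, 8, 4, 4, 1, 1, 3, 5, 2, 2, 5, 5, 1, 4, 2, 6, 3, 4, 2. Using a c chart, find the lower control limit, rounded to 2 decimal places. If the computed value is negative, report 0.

0.00

c̄ = (2 + 2 + 8 + 4 + 4 + 1 + 1 + 3 + 5 + 2 + 2 + 5 + 5 + 1 + 4 + 2 + 6 + 3 + 4 + 2) / 20 = 66 / 20 = 3.3000
LCL = c̄ − 3√c̄ = 3.3000 − 3 × 1.8166 = -2.1498 → 0 (cannot be negative)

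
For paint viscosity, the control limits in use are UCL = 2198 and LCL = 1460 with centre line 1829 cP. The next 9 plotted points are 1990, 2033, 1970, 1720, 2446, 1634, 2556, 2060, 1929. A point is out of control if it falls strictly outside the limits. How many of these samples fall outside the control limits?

2

Compare each point to [1460, 2198]: sample 5 = 2446 > UCL; sample 7 = 2556 > UCL.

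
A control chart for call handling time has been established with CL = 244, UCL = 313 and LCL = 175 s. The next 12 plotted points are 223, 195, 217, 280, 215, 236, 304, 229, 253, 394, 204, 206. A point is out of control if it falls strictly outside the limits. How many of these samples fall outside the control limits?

1

Compare each point to [175, 313]: sample 10 = 394 > UCL.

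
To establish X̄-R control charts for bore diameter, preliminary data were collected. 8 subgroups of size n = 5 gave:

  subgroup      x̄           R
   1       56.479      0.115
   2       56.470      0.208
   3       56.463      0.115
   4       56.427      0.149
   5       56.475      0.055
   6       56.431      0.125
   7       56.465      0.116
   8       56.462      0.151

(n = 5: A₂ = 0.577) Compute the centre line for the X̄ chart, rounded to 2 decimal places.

X̄̄ = (56.479 + 56.470 + 56.463 + 56.427 + 56.475 + 56.431 + 56.465 + 56.462) / 8 = 451.6720 / 8 = 56.4590
CL = X̄̄ = 56.4590

56.46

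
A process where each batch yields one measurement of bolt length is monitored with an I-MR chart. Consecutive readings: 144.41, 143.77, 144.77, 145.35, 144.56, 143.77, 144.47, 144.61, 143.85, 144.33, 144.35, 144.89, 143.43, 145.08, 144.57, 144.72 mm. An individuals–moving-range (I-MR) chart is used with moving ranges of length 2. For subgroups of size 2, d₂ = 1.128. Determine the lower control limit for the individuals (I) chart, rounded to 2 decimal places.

X̄ = (144.41 + 143.77 + 144.77 + 145.35 + 144.56 + 143.77 + 144.47 + 144.61 + 143.85 + 144.33 + 144.35 + 144.89 + 143.43 + 145.08 + 144.57 + 144.72) / 16 = 144.4331
Moving ranges: 0.64, 1.00, 0.58, 0.79, 0.79, 0.70, 0.14, 0.76, 0.48, 0.02, 0.54, 1.46, 1.65, 0.51, 0.15; M̄R̄ = 10.2100 / 15 = 0.6807
LCL = X̄ − 3·M̄R̄/d₂ = 144.4331 − 3 × 0.6807 / 1.128 = 142.6228

142.62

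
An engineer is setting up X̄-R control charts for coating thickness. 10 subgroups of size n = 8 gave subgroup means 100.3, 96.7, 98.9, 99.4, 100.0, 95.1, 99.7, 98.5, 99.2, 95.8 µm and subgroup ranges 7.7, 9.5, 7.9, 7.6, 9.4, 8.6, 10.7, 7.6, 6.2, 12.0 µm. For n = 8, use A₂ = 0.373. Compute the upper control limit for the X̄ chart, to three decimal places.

X̄̄ = (100.3 + 96.7 + 98.9 + 99.4 + 100.0 + 95.1 + 99.7 + 98.5 + 99.2 + 95.8) / 10 = 983.6000 / 10 = 98.3600
R̄ = (7.7 + 9.5 + 7.9 + 7.6 + 9.4 + 8.6 + 10.7 + 7.6 + 6.2 + 12.0) / 10 = 87.2000 / 10 = 8.7200
UCL = X̄̄ + A₂·R̄ = 98.3600 + 0.373 × 8.7200 = 101.6126

101.613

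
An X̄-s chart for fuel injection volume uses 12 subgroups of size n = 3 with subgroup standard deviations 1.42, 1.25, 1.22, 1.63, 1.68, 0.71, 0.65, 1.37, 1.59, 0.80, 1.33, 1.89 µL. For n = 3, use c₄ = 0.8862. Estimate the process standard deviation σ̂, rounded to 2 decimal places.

1.46

s̄ = (1.42 + 1.25 + 1.22 + 1.63 + 1.68 + 0.71 + 0.65 + 1.37 + 1.59 + 0.80 + 1.33 + 1.89) / 12 = 1.2950
σ̂ = s̄ / c₄ = 1.2950 / 0.8862 = 1.4613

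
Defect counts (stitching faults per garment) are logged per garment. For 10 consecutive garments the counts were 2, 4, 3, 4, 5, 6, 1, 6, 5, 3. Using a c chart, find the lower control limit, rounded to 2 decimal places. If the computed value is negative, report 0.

0.00

c̄ = (2 + 4 + 3 + 4 + 5 + 6 + 1 + 6 + 5 + 3) / 10 = 39 / 10 = 3.9000
LCL = c̄ − 3√c̄ = 3.9000 − 3 × 1.9748 = -2.0245 → 0 (cannot be negative)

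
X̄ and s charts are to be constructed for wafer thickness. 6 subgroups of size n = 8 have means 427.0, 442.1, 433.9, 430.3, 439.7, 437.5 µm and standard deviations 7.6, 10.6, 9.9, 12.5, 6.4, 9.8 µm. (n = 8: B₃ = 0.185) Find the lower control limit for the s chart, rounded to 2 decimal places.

s̄ = (7.6 + 10.6 + 9.9 + 12.5 + 6.4 + 9.8) / 6 = 9.4667
LCL_s = B₃·s̄ = 0.185 × 9.4667 = 1.7513

1.75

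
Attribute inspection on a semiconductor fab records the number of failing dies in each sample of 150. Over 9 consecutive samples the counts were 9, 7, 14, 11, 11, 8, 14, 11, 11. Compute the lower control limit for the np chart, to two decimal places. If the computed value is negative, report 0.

p̄ = Σdᵢ / (k·n) = 96 / (9 × 150) = 0.07111
LCL = np̄ − 3·√(np̄(1−p̄)) = 10.6667 − 3 × 3.1477 = 1.2235

1.22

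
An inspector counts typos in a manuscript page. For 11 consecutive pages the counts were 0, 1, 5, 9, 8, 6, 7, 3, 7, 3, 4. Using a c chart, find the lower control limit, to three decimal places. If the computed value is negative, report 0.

0.000

c̄ = (0 + 1 + 5 + 9 + 8 + 6 + 7 + 3 + 7 + 3 + 4) / 11 = 53 / 11 = 4.8182
LCL = c̄ − 3√c̄ = 4.8182 − 3 × 2.1950 = -1.7669 → 0 (cannot be negative)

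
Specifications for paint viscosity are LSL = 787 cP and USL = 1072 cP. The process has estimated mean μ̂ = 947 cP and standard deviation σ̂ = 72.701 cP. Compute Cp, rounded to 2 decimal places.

0.65

Cp = (USL − LSL) / (6σ̂) = (1072 − 787) / (6 × 72.701) = 285.0000 / 436.2060 = 0.6534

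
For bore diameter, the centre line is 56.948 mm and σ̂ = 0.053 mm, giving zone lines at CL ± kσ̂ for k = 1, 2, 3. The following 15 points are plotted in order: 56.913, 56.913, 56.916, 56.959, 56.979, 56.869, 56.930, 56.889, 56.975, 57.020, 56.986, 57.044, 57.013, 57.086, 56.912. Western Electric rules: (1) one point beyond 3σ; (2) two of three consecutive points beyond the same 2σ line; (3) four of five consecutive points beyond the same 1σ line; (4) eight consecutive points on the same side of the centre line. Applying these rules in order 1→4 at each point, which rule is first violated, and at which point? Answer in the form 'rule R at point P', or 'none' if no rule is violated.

rule 3 at point 14

Zone of each point (C = within 1σ̂, B = 1σ̂–2σ̂, A = 2σ̂–3σ̂, * = beyond 3σ̂; sign = side of CL): 1:-C, 2:-C, 3:-C, 4:+C, 5:+C, 6:-B, 7:-C, 8:-B, 9:+C, 10:+B, 11:+C, 12:+B, 13:+B, 14:+A, 15:-C
Rule 3 (four of five consecutive points beyond the same 1σ limit) is satisfied at point 14.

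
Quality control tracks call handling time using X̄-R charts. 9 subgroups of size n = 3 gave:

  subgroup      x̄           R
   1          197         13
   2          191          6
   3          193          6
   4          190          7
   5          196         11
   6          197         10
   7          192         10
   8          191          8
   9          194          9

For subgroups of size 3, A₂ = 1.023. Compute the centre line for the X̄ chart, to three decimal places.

X̄̄ = (197 + 191 + 193 + 190 + 196 + 197 + 192 + 191 + 194) / 9 = 1741.0000 / 9 = 193.4444
CL = X̄̄ = 193.4444

193.444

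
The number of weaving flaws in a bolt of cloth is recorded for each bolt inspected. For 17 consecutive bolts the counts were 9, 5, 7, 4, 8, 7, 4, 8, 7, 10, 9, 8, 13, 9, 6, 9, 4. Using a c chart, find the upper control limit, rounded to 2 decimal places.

c̄ = (9 + 5 + 7 + 4 + 8 + 7 + 4 + 8 + 7 + 10 + 9 + 8 + 13 + 9 + 6 + 9 + 4) / 17 = 127 / 17 = 7.4706
UCL = c̄ + 3√c̄ = 7.4706 + 3 × √7.4706 = 7.4706 + 3 × 2.7332 = 15.6703

15.67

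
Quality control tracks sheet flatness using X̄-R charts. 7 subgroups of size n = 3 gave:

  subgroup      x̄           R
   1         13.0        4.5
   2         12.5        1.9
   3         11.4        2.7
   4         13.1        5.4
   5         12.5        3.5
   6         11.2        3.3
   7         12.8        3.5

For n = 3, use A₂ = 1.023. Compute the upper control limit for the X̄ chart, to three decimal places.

X̄̄ = (13.0 + 12.5 + 11.4 + 13.1 + 12.5 + 11.2 + 12.8) / 7 = 86.5000 / 7 = 12.3571
R̄ = (4.5 + 1.9 + 2.7 + 5.4 + 3.5 + 3.3 + 3.5) / 7 = 24.8000 / 7 = 3.5429
UCL = X̄̄ + A₂·R̄ = 12.3571 + 1.023 × 3.5429 = 15.9815

15.981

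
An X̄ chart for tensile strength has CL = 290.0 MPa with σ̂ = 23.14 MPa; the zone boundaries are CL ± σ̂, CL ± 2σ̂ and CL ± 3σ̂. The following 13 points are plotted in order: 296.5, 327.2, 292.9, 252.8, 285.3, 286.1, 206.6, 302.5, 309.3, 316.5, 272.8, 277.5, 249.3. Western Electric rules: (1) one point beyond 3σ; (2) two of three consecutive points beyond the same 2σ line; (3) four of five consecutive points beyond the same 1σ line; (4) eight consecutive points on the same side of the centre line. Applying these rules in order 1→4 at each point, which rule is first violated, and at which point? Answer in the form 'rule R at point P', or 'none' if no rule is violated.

rule 1 at point 7

Zone of each point (C = within 1σ̂, B = 1σ̂–2σ̂, A = 2σ̂–3σ̂, * = beyond 3σ̂; sign = side of CL): 1:+C, 2:+B, 3:+C, 4:-B, 5:-C, 6:-C, 7:-*, 8:+C, 9:+C, 10:+B, 11:-C, 12:-C, 13:-B
Rule 1 (one point beyond the 3σ limits) is satisfied at point 7.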